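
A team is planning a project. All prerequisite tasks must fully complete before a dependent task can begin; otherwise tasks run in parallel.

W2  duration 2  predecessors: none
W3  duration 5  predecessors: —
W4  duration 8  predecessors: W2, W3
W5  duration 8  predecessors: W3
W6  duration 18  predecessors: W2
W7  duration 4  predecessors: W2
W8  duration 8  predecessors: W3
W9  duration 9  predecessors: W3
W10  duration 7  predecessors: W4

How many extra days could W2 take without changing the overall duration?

0

W2→W6 = 2+18 = 20 sets the makespan at 20 days.
The longest chain containing W2 totals 20 days.
Slack of W2 = 0 − 0 = 0 days.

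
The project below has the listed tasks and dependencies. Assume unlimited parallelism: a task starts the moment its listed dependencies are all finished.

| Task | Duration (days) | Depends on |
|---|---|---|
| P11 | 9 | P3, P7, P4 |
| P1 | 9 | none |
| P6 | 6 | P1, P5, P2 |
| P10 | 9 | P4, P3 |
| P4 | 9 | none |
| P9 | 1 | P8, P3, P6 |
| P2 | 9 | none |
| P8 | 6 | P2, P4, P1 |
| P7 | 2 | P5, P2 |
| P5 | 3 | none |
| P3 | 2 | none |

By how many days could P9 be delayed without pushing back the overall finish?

P2→P7→P11 = 9+2+9 = 20 sets the makespan at 20 days.
P9 finishes as early as 16 and must finish by 20.
Float = 20 − 16 = 4.

4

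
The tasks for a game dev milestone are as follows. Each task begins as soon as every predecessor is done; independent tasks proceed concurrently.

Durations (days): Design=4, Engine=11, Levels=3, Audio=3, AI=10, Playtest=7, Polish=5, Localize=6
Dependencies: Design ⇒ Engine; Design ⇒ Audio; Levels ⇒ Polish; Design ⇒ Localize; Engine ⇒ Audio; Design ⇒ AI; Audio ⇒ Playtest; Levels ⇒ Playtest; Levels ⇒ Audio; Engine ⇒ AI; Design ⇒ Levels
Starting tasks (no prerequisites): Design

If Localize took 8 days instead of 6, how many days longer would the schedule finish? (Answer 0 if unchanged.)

0

The binding path is Design→Engine→Audio→Playtest = 4+11+3+7 = 25; finish at 25 days.
The longest path through Localize is only 10 days, so Localize has float 15.
The critical path is still Design→Engine→Audio→Playtest; finish is now 25 days.
Change in finish: 25 − 25 = +0 days.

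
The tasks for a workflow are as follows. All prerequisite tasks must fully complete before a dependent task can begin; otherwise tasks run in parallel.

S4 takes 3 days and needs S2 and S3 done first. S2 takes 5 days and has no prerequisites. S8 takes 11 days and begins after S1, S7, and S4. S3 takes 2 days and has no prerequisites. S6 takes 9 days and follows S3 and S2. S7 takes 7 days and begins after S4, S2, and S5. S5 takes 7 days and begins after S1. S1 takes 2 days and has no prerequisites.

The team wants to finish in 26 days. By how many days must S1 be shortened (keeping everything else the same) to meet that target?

1

Current finish: 27 days; target: 26.
S1 is on every critical path, so each day cut from S1 cuts the finish by one (this holds down to a finish of 26).
Need 27 − 26 = 1 day off S1 → S1 becomes 1 day, finish becomes 26.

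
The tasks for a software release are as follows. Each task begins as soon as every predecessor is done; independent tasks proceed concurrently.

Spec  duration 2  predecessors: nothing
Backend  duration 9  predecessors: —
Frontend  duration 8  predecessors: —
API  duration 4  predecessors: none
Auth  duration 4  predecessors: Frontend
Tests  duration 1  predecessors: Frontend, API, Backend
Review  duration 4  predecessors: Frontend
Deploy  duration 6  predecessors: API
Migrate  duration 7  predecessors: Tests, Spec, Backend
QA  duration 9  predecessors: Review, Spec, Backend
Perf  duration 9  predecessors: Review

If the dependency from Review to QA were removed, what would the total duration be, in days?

21

Before: longest chain Frontend→Review→QA = 8+4+9 = 21, finish 21.
Without Review→QA, QA's earliest start moves from 12 to 9.
The longest chain is now Frontend→Review→Perf = 8+4+9 = 21, so the schedule takes 21 days.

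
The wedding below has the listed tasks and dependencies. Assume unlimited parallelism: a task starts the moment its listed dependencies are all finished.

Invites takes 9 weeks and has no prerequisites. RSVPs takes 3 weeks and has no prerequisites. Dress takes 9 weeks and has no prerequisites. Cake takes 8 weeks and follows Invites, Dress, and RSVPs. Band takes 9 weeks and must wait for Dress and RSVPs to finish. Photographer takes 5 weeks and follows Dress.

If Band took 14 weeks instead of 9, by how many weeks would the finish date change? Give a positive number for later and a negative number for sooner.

Baseline: Dress→Band = 9+9 = 18 → 18 weeks.
Band lies on that path, so at 14 weeks the path becomes 23 weeks.
The critical path is still Dress→Band; finish is now 23 weeks.
Change in finish: 23 − 18 = +5 weeks.

5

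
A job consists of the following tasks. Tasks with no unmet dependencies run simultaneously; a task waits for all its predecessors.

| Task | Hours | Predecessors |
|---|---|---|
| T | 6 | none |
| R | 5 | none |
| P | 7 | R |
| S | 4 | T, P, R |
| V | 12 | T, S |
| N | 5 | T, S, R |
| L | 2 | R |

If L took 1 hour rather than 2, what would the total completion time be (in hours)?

28

Baseline: R→P→S→V = 5+7+4+12 = 28 → 28 hours.
L is off the critical path — its longest chain is 7 hours, giving 21 of slack.
The critical path is still R→P→S→V; finish is now 28 hours.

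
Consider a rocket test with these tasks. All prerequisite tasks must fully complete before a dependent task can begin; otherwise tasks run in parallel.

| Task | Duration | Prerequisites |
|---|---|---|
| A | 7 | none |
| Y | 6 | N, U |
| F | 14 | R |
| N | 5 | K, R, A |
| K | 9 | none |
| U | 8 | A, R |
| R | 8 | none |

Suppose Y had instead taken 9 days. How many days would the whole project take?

25

Baseline: R→U→Y = 8+8+6 = 22 → 22 days.
Since Y is critical, the +3 change carries straight to that chain (now 25 days).
The critical path is still R→U→Y; finish is now 25 days.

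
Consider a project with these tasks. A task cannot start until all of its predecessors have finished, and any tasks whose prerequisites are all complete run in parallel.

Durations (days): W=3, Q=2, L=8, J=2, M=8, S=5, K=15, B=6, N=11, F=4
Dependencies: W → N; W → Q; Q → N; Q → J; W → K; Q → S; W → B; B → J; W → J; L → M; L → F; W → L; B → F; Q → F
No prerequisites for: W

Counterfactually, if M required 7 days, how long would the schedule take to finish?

18

The binding path is W→L→M = 3+8+8 = 19; finish at 19 days.
M lies on that path, so at 7 days the path becomes 18 days.
That remains the longest chain; total 18 days.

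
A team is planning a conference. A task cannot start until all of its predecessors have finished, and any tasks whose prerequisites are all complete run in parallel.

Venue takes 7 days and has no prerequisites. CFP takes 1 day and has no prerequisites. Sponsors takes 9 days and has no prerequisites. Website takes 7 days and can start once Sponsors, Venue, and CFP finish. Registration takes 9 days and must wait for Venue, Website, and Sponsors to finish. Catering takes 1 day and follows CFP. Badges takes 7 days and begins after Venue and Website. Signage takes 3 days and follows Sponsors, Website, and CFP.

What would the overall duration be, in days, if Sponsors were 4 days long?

As given, the longest chain is Sponsors→Website→Registration = 9+7+9 = 25, so the finish is 25 days.
Since Sponsors is critical, the -5 change carries straight to that chain (now 20 days).
New critical path: Venue→Website→Registration = 7+7+9 = 23 ⇒ 23 days.

23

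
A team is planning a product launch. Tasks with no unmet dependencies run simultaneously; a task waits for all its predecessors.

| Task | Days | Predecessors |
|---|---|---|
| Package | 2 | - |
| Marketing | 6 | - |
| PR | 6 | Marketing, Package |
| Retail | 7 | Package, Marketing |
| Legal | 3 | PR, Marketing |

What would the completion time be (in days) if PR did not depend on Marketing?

With the dependency in place, Marketing→PR→Legal = 6+6+3 = 15 sets the finish at 15 days.
Without Marketing→PR, PR's earliest start moves from 6 to 2.
New critical path: Marketing→Retail = 6+7 = 13 ⇒ 13 days.

13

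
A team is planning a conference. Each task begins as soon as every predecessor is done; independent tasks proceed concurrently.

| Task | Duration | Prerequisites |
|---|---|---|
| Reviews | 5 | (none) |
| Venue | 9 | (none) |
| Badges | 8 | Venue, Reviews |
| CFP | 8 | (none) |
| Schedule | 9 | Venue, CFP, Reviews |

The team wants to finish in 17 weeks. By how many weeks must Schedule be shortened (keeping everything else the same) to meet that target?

Current finish: 18 weeks; target: 17.
Schedule is on every critical path, so each week cut from Schedule cuts the finish by one (this holds down to a finish of 17).
Need 18 − 17 = 1 week off Schedule → Schedule becomes 8 weeks, finish becomes 17.

1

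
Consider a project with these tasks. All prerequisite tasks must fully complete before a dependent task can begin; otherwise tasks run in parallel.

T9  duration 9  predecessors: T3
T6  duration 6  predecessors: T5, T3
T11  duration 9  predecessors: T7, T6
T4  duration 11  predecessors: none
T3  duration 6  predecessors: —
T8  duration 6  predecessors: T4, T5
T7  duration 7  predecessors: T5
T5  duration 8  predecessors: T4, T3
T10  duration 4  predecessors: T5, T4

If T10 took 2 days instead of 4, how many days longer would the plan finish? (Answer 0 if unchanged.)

Actual critical path: T4→T5→T7→T11 = 11+8+7+9 = 35 ⇒ 35 days.
The longest path through T10 is only 23 days, so T10 has float 12.
That remains the longest chain; total 35 days.
Change in finish: 35 − 35 = +0 days.

0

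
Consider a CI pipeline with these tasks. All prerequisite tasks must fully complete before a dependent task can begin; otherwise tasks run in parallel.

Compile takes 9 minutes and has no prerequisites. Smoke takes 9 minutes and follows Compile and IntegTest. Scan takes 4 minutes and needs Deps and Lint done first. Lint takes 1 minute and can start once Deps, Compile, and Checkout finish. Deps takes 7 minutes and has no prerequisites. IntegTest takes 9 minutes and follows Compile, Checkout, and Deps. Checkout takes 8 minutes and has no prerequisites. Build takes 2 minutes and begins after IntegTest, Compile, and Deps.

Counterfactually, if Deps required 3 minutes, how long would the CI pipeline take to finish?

Critical path before the change: Compile→IntegTest→Smoke = 9+9+9 = 27 giving 27 minutes.
Deps has 2 minutes of float (longest path through it is 25).
That remains the longest chain; total 27 minutes.

27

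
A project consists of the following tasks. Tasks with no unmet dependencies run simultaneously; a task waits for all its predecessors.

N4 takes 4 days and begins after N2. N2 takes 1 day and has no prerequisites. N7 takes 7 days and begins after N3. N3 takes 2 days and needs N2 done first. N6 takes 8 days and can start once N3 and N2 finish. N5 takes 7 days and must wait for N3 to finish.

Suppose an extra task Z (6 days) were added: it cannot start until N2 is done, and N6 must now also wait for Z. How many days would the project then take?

Originally the project takes 11 days.
With Z inserted, N6 now waits for max(N3, N2, Z).
New critical path: N2→Z→N6 = 1+6+8 = 15 ⇒ 15 days.

15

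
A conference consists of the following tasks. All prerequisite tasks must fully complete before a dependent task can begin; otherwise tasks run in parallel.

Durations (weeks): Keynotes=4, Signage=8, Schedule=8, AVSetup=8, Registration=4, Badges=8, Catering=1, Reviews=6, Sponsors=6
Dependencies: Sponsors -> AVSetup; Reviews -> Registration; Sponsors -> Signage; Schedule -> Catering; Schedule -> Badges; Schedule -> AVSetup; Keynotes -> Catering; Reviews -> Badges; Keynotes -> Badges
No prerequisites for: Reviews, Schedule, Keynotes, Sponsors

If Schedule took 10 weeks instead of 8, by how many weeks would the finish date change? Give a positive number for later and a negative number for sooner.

2

The binding path is Schedule→AVSetup = 8+8 = 16; finish at 16 weeks.
Since Schedule is critical, the +2 change carries straight to that chain (now 18 weeks).
The critical path is still Schedule→AVSetup; finish is now 18 weeks.
Change in finish: 18 − 16 = +2 weeks.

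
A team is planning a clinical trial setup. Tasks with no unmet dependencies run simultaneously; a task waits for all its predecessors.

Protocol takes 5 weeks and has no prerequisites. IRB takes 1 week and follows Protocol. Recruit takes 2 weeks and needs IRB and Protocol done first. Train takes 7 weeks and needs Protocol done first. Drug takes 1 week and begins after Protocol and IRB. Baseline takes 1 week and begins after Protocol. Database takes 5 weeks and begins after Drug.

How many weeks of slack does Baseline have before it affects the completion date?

6

Protocol→IRB→Drug→Database = 5+1+1+5 = 12 sets the makespan at 12 weeks.
Baseline finishes as early as 6 and must finish by 12.
Slack of Baseline = 11 − 5 = 6 weeks.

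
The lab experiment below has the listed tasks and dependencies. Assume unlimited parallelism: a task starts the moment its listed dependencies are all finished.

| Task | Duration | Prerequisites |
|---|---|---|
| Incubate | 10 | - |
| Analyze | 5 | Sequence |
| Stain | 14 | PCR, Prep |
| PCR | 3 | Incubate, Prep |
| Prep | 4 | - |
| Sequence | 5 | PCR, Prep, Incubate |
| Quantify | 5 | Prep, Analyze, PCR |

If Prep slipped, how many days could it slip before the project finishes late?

Incubate→PCR→Sequence→Analyze→Quantify = 10+3+5+5+5 = 28 sets the makespan at 28 days.
The longest chain containing Prep totals 22 days.
So Prep can slip 10 − 4 = 6 days.

6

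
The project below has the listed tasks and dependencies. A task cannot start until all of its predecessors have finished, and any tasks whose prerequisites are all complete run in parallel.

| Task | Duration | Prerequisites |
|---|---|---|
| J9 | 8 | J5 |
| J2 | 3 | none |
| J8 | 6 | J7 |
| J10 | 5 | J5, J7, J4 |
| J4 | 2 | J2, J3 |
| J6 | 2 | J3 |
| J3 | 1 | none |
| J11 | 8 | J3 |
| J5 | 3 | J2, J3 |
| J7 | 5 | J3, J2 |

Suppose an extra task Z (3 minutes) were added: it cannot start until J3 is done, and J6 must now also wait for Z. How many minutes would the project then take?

14

Originally the project takes 14 minutes.
With Z inserted, J6 now waits for max(J3, Z).
New critical path: J2→J5→J9 = 3+3+8 = 14 ⇒ 14 minutes.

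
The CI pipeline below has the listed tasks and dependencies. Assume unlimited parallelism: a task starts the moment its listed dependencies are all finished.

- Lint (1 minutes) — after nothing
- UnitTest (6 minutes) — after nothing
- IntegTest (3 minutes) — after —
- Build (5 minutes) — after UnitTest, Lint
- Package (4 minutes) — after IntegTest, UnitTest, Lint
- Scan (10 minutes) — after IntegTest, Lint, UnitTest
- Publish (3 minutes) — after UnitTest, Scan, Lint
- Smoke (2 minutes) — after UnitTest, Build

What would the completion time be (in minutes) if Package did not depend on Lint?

With the dependency in place, UnitTest→Scan→Publish = 6+10+3 = 19 sets the finish at 19 minutes.
Dropping Lint→Package doesn't change Package's earliest start (6); another predecessor still binds.
After: UnitTest→Scan→Publish = 6+10+3 = 19 → 19 minutes.

19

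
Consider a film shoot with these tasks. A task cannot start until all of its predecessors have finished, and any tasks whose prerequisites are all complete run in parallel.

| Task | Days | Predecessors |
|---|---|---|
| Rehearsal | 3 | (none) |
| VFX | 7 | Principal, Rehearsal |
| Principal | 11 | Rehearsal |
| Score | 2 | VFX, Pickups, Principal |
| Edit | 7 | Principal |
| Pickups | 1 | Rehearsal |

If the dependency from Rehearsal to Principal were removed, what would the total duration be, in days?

Before: longest chain Rehearsal→Principal→VFX→Score = 3+11+7+2 = 23, finish 23.
Without Rehearsal→Principal, Principal's earliest start moves from 3 to 0.
New critical path: Principal→VFX→Score = 11+7+2 = 20 ⇒ 20 days.

20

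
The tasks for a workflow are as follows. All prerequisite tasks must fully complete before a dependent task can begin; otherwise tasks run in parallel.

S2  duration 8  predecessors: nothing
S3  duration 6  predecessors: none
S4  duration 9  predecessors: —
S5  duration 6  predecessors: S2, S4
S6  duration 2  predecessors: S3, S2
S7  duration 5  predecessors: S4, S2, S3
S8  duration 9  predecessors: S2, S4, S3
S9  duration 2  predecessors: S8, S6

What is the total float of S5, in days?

Critical path: S4→S8→S9 = 9+9+2 = 20, so the finish is 20 days.
Longest path through S5: 15 days (earliest finish 15, latest finish 20).
So S5 can slip 20 − 15 = 5 days.

5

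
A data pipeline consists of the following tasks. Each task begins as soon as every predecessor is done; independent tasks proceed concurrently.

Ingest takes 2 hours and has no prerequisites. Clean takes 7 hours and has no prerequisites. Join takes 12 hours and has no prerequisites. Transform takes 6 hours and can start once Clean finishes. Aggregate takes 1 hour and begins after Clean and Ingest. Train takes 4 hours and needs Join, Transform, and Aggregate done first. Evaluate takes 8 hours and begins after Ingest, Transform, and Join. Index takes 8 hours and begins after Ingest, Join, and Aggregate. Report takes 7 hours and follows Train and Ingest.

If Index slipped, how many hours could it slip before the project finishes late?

4

The longest chain is Clean→Transform→Train→Report = 7+6+4+7 = 24; overall finish 24 hours.
Longest path through Index: 20 hours (earliest finish 20, latest finish 24).
Slack of Index = 16 − 12 = 4 hours.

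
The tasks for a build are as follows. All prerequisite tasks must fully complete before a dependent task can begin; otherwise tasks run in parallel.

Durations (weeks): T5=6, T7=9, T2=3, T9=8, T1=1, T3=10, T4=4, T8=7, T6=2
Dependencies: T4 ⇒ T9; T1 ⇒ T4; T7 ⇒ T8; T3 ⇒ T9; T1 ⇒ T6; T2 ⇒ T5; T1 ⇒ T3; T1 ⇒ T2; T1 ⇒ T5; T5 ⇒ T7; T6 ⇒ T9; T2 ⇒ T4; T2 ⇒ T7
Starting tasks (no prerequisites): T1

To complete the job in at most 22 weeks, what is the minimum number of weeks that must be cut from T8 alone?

Current finish: 26 weeks; target: 22.
T8 is on every critical path, so each week cut from T8 cuts the finish by one (this holds down to a finish of 20).
Need 26 − 22 = 4 weeks off T8 → T8 becomes 3 weeks, finish becomes 22.

4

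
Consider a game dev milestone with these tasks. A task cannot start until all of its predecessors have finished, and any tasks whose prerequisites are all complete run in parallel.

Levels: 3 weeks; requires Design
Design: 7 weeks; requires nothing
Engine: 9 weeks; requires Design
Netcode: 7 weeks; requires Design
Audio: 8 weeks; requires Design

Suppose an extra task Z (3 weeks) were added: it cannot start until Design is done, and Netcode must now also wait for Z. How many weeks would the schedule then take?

17

Originally the schedule takes 16 weeks.
With Z inserted, Netcode now waits for max(Design, Z).
New critical path: Design→Z→Netcode = 7+3+7 = 17 ⇒ 17 weeks.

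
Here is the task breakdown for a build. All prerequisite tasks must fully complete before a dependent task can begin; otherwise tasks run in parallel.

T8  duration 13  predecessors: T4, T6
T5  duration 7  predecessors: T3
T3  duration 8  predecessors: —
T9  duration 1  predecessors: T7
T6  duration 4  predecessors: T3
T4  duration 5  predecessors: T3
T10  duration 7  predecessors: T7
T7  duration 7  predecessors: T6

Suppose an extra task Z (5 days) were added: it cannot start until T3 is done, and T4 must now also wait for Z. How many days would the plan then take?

Originally the plan takes 26 days.
With Z inserted, T4 now waits for max(T3, Z).
New critical path: T3→Z→T4→T8 = 8+5+5+13 = 31 ⇒ 31 days.

31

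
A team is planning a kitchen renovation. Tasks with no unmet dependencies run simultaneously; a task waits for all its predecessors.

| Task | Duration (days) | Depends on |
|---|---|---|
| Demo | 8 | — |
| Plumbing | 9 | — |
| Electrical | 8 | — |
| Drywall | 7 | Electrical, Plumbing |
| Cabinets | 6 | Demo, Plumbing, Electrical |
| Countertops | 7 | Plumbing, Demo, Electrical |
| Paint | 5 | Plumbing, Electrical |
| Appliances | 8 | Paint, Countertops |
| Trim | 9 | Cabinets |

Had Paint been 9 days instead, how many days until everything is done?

Baseline: Plumbing→Cabinets→Trim = 9+6+9 = 24 → 24 days.
Paint has 2 days of float (longest path through it is 22).
New critical path: Plumbing→Paint→Appliances = 9+9+8 = 26 ⇒ 26 days.

26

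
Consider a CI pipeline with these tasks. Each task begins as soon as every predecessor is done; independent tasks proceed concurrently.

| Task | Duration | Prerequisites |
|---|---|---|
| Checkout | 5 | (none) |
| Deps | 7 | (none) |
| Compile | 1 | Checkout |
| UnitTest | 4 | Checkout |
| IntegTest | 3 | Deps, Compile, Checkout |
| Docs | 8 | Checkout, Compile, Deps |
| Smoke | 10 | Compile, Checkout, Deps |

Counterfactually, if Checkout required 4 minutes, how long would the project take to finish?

17

As given, the longest chain is Deps→Smoke = 7+10 = 17, so the finish is 17 minutes.
Checkout has 1 minute of float (longest path through it is 16).
That remains the longest chain; total 17 minutes.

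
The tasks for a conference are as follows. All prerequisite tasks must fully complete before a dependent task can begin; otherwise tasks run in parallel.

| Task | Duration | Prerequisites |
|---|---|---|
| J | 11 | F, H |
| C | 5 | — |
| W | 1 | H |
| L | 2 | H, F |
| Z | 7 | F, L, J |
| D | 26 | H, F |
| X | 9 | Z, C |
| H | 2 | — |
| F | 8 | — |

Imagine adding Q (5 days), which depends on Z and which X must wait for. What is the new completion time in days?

40

Originally the project takes 35 days.
With Q inserted, X now waits for max(Z, C, Q).
New critical path: F→J→Z→Q→X = 8+11+7+5+9 = 40 ⇒ 40 days.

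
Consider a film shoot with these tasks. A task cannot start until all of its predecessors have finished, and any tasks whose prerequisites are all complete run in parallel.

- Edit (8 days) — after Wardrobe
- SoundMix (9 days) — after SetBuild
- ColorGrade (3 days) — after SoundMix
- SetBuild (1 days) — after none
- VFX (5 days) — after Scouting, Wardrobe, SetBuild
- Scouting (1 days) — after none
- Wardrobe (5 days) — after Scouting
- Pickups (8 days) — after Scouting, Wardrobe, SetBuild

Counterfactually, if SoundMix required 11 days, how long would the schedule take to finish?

As given, the longest chain is Scouting→Wardrobe→Pickups = 1+5+8 = 14, so the finish is 14 days.
SoundMix has 1 day of float (longest path through it is 13).
New critical path: SetBuild→SoundMix→ColorGrade = 1+11+3 = 15 ⇒ 15 days.

15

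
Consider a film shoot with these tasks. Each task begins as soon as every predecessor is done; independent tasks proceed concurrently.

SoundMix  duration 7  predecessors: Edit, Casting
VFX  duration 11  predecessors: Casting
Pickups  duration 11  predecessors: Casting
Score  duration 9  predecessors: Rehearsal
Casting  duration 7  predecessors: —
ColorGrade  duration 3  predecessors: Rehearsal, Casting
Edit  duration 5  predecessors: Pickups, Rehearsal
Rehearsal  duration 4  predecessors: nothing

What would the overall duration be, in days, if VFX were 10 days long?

30

The binding path is Casting→Pickups→Edit→SoundMix = 7+11+5+7 = 30; finish at 30 days.
VFX is off the critical path — its longest chain is 18 days, giving 12 of slack.
No other chain overtakes it, so the finish is 30 days.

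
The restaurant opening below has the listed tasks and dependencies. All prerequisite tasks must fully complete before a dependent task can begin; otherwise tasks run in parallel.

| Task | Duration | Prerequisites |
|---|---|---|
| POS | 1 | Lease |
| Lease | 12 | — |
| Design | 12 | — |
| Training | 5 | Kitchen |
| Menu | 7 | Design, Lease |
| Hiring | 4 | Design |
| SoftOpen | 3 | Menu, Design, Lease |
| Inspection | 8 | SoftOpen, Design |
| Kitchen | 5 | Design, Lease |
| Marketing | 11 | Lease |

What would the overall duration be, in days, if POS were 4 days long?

Actual critical path: Lease→Menu→SoftOpen→Inspection = 12+7+3+8 = 30 ⇒ 30 days.
The longest path through POS is only 13 days, so POS has float 17.
That remains the longest chain; total 30 days.

30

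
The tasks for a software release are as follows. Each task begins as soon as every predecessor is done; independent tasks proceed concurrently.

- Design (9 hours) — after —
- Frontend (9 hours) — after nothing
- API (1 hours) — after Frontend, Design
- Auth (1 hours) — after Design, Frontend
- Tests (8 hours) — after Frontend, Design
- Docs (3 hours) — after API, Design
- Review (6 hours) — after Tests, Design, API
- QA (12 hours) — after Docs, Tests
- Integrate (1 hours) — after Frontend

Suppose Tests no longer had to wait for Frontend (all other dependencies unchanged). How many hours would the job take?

29

With the dependency in place, Design→Tests→QA = 9+8+12 = 29 sets the finish at 29 hours.
Dropping Frontend→Tests doesn't change Tests's earliest start (9); another predecessor still binds.
The longest chain is now Design→Tests→QA = 9+8+12 = 29, so the job takes 29 hours.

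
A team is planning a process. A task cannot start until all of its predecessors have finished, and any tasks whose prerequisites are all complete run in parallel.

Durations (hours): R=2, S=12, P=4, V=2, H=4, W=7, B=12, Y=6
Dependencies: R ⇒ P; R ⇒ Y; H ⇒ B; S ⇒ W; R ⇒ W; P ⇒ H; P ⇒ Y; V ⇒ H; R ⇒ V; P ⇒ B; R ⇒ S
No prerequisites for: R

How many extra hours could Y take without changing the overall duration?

R→P→H→B = 2+4+4+12 = 22 sets the makespan at 22 hours.
Y finishes as early as 12 and must finish by 22.
Slack of Y = 16 − 6 = 10 hours.

10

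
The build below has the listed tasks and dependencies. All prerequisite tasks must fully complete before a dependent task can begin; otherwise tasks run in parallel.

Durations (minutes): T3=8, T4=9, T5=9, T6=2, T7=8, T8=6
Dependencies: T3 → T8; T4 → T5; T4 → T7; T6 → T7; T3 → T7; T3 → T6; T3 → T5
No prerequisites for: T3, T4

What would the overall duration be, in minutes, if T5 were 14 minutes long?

Actual critical path: T4→T5 = 9+9 = 18 ⇒ 18 minutes.
T5 is on the critical path; changing it to 14 makes that path 23 minutes.
The critical path is still T4→T5; finish is now 23 minutes.

23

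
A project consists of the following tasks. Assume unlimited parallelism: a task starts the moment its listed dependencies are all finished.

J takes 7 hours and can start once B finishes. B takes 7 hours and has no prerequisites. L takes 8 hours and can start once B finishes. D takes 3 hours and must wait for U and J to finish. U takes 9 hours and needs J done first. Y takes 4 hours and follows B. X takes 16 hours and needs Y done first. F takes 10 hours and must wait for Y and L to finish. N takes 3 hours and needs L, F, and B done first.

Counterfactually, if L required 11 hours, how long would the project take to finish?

31

The binding path is B→L→F→N = 7+8+10+3 = 28; finish at 28 hours.
L is on the critical path; changing it to 11 makes that path 31 hours.
The critical path is still B→L→F→N; finish is now 31 hours.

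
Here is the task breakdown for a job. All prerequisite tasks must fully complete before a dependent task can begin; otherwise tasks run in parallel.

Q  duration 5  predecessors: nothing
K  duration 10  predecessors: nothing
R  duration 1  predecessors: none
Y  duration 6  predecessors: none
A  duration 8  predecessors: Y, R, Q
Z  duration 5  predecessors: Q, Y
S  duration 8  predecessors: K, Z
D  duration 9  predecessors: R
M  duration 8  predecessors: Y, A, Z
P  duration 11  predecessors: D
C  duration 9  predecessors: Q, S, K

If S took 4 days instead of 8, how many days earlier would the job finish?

As given, the longest chain is Y→Z→S→C = 6+5+8+9 = 28, so the finish is 28 days.
S is on the critical path; changing it to 4 makes that path 24 days.
The critical path is still Y→Z→S→C; finish is now 24 days.
Change in finish: 24 − 28 = -4 days.

4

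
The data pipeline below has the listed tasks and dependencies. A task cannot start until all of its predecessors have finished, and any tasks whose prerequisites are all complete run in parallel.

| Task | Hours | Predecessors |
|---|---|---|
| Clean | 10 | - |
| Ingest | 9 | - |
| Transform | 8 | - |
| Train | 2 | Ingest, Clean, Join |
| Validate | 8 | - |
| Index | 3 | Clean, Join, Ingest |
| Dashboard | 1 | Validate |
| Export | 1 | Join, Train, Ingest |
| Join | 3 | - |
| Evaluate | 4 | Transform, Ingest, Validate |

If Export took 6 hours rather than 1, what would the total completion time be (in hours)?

The binding path is Clean→Train→Export = 10+2+1 = 13; finish at 13 hours.
Export is on the critical path; changing it to 6 makes that path 18 hours.
The critical path is still Clean→Train→Export; finish is now 18 hours.

18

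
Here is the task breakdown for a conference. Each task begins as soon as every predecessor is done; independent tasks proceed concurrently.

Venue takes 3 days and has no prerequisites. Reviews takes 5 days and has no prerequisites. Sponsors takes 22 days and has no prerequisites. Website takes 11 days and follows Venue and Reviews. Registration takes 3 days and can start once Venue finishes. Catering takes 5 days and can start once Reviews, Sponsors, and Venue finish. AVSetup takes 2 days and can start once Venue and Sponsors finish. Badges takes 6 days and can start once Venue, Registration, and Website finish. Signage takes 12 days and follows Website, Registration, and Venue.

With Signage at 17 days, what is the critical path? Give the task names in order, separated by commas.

Reviews, Website, Signage

As given, the longest chain is Reviews→Website→Signage = 5+11+12 = 28, so the finish is 28 days.
Signage lies on that path, so at 17 days the path becomes 33 days.
That remains the longest chain; total 33 days.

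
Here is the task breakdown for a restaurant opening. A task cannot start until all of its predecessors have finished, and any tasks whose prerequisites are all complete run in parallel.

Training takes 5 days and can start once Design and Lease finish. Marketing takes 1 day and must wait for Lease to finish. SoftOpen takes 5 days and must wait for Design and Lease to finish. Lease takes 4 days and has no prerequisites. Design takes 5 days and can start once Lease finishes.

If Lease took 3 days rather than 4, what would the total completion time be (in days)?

13

The binding path is Lease→Design→Training = 4+5+5 = 14; finish at 14 days.
Since Lease is critical, the -1 change carries straight to that chain (now 13 days).
No other chain overtakes it, so the finish is 13 days.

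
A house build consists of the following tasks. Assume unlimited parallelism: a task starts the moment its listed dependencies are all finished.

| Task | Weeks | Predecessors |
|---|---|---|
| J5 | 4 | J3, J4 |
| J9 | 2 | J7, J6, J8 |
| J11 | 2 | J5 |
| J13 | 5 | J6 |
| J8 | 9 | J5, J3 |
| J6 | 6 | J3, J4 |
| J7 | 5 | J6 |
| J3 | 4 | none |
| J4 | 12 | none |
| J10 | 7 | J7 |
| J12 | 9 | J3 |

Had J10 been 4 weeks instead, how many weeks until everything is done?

27

As given, the longest chain is J4→J6→J7→J10 = 12+6+5+7 = 30, so the finish is 30 weeks.
Since J10 is critical, the -3 change carries straight to that chain (now 27 weeks).
Now J4→J5→J8→J9 = 12+4+9+2 = 27 is longest, so the finish becomes 27 weeks.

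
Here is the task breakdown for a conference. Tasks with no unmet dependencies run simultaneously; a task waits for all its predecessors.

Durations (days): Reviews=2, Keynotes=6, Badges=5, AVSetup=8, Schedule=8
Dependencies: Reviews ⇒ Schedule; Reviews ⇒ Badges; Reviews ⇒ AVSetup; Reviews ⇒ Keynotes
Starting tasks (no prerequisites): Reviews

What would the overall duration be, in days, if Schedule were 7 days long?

Baseline: Reviews→Schedule = 2+8 = 10 → 10 days.
Since Schedule is critical, the -1 change carries straight to that chain (now 9 days).
The binding chain switches to Reviews→AVSetup = 2+8 = 10; finish 10 days.

10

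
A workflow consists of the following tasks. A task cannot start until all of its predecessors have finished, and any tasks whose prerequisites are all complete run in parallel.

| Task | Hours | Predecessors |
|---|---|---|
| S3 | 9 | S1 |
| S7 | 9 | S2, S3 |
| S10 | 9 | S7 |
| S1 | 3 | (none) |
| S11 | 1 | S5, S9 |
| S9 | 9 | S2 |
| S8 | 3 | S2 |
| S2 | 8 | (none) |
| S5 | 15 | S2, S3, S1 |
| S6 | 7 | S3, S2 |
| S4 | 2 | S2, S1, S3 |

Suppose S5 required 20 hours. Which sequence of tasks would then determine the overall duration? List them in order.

S1, S3, S5, S11

Actual critical path: S1→S3→S7→S10 = 3+9+9+9 = 30 ⇒ 30 hours.
S5 has 2 hours of float (longest path through it is 28).
New critical path: S1→S3→S5→S11 = 3+9+20+1 = 33 ⇒ 33 hours.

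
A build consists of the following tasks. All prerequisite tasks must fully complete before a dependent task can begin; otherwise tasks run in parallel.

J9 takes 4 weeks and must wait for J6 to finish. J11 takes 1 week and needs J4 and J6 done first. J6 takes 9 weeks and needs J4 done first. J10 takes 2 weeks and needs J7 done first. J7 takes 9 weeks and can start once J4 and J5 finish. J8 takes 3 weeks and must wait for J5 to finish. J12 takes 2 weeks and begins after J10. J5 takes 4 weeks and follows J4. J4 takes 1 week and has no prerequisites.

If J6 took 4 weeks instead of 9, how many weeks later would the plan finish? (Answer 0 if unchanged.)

Actual critical path: J4→J5→J7→J10→J12 = 1+4+9+2+2 = 18 ⇒ 18 weeks.
J6 is off the critical path — its longest chain is 14 weeks, giving 4 of slack.
No other chain overtakes it, so the finish is 18 weeks.
Change in finish: 18 − 18 = +0 weeks.

0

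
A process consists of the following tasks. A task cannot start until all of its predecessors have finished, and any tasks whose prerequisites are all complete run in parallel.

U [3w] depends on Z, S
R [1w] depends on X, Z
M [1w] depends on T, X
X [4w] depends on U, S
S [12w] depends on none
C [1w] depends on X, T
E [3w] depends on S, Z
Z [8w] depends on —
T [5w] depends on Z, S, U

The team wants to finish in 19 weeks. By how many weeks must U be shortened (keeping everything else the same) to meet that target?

2

Current finish: 21 weeks; target: 19.
U is on every critical path, so each week cut from U cuts the finish by one (this holds down to a finish of 19).
Need 21 − 19 = 2 weeks off U → U becomes 1 week, finish becomes 19.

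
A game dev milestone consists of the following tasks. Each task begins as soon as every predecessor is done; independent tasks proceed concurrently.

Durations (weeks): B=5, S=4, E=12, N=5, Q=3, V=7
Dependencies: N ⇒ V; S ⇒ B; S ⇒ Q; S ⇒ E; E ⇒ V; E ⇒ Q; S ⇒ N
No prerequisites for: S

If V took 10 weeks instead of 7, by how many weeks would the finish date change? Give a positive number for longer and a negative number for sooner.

3

Baseline: S→E→V = 4+12+7 = 23 → 23 weeks.
Since V is critical, the +3 change carries straight to that chain (now 26 weeks).
That remains the longest chain; total 26 weeks.
Change in finish: 26 − 23 = +3 weeks.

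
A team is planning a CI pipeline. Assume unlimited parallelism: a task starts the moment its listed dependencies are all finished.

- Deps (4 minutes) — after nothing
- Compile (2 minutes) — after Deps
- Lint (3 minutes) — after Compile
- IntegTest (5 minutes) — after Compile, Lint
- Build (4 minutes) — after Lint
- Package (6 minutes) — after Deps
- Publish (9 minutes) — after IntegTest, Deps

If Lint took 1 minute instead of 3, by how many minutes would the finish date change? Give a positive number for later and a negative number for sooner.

-2

Baseline: Deps→Compile→Lint→IntegTest→Publish = 4+2+3+5+9 = 23 → 23 minutes.
Lint lies on that path, so at 1 minute the path becomes 21 minutes.
The critical path is still Deps→Compile→Lint→IntegTest→Publish; finish is now 21 minutes.
Change in finish: 21 − 23 = -2 minutes.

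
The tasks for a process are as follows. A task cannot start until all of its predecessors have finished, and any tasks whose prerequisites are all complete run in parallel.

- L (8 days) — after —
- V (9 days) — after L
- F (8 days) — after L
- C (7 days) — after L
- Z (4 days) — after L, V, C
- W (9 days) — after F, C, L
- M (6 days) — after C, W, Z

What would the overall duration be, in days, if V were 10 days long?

31

As given, the longest chain is L→F→W→M = 8+8+9+6 = 31, so the finish is 31 days.
V has 4 days of float (longest path through it is 27).
That remains the longest chain; total 31 days.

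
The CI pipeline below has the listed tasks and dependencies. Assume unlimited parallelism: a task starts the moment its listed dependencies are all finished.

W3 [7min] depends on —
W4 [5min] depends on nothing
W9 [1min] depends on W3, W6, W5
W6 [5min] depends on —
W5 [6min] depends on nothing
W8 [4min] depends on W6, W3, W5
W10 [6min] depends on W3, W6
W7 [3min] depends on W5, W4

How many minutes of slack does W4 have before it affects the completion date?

5

Critical path: W3→W10 = 7+6 = 13, so the finish is 13 minutes.
W4 finishes as early as 5 and must finish by 10.
Float = 13 − 8 = 5.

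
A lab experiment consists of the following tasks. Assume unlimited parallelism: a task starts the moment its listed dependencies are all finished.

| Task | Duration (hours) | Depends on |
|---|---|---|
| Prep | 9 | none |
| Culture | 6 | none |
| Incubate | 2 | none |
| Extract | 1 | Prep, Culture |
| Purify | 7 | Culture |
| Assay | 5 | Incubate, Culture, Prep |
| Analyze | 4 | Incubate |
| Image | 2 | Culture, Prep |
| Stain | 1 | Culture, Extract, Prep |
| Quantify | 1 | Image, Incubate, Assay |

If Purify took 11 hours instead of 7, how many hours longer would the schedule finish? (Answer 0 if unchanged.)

The binding path is Prep→Assay→Quantify = 9+5+1 = 15; finish at 15 hours.
The longest path through Purify is only 13 hours, so Purify has float 2.
The binding chain switches to Culture→Purify = 6+11 = 17; finish 17 hours.
Change in finish: 17 − 15 = +2 hours.

2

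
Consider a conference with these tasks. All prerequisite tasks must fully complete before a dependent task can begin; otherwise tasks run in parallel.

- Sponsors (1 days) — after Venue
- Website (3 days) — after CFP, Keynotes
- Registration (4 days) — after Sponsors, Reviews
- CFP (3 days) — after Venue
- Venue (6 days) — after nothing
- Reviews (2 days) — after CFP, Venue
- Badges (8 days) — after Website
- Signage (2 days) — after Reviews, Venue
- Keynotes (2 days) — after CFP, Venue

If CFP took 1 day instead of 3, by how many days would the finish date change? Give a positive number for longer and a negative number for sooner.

-2

The binding path is Venue→CFP→Keynotes→Website→Badges = 6+3+2+3+8 = 22; finish at 22 days.
CFP lies on that path, so at 1 day the path becomes 20 days.
No other chain overtakes it, so the finish is 20 days.
Change in finish: 20 − 22 = -2 days.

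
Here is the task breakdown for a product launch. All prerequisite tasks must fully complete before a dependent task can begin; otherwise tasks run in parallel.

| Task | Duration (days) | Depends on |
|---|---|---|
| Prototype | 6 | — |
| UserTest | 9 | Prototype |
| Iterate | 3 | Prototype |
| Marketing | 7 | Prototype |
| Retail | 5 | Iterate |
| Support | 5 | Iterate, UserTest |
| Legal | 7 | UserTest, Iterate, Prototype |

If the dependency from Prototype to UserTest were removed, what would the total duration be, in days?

16

With the dependency in place, Prototype→UserTest→Legal = 6+9+7 = 22 sets the finish at 22 days.
Without Prototype→UserTest, UserTest's earliest start moves from 6 to 0.
The longest chain is now Prototype→Iterate→Legal = 6+3+7 = 16, so the job takes 16 days.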